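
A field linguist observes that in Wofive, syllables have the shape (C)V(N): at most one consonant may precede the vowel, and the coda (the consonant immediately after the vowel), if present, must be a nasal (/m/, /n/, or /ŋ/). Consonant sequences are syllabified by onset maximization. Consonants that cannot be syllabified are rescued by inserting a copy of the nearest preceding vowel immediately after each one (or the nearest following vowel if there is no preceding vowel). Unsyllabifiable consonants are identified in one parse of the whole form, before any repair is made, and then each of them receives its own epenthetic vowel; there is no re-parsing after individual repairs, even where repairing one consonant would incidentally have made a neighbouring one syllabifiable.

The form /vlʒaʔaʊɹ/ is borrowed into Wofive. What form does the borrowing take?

valaʒaʔaʊɹʊ

Under (C)V(N), the unsyllabifiable consonants are /v/, /l/, /ɹ/ (only a nasal (/m/, /n/, or /ŋ/) is licensed in coda position; onsets are limited to one consonant).
Each unlicensed consonant becomes the onset of a new syllable: /v/ → /va/, /l/ → /la/, /ɹ/ → /ɹʊ/.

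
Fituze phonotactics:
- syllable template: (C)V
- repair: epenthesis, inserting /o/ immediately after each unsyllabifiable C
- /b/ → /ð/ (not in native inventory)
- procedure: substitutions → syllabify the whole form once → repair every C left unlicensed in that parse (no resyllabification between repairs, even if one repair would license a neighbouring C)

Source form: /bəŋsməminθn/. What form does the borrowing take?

Substitution: /b/ → /ð/, giving /ðəŋsməminθn/.
Syllabifying with onset maximization leaves /ŋ/, /s/, /n/, /θ/, /n/ stranded (no codas are permitted; onsets are limited to one consonant).
Each unlicensed consonant becomes the onset of a new syllable: /ŋ/ → /ŋo/, /s/ → /so/, /n/ → /no/, /θ/ → /θo/, /n/ → /no/.

ðəŋosoməminoθono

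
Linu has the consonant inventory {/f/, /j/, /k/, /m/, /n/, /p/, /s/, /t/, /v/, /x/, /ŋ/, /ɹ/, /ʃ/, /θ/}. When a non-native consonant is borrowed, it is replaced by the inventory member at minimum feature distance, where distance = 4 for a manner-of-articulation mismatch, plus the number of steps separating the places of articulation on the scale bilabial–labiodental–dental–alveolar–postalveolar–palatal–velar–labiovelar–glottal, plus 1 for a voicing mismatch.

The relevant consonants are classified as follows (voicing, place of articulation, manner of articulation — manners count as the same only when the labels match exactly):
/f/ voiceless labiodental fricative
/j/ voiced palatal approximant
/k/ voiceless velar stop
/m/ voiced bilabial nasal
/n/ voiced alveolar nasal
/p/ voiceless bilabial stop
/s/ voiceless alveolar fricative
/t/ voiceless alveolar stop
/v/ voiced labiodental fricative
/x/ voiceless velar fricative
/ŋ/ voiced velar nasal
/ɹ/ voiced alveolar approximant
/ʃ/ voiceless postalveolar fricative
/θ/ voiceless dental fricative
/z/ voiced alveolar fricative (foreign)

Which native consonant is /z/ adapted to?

s

/s/ is closest: same manner (fricative), place distance 0 (alveolar→alveolar), voicing differs (+1); total 1. Next closest is /v/ at distance 2.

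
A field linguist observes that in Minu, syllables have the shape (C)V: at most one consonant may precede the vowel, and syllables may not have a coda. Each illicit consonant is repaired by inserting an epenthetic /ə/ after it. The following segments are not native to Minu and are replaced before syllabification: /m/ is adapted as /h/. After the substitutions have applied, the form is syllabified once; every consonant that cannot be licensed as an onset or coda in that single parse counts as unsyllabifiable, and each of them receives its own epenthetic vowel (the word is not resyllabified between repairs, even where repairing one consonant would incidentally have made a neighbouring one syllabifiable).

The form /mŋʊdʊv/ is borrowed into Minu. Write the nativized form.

Substitution: /m/ → /h/, giving /hŋʊdʊv/.
The consonants /h/, /v/ cannot be parsed into a legal (C)V syllable (no codas are permitted; onsets are limited to one consonant).
Epenthesis after each stranded consonant: /h/ → /hə/, /v/ → /və/.

həŋʊdʊvə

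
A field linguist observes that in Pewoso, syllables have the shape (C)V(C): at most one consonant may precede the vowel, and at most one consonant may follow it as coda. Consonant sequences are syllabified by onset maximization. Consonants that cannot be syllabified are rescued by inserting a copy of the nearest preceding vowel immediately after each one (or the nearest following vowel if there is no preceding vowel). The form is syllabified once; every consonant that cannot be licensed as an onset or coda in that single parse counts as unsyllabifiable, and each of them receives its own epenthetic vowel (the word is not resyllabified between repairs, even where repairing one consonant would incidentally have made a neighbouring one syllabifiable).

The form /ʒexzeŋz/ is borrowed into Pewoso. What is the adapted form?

ʒexzeŋze

Syllabifying with onset maximization leaves /z/ stranded (at most one coda consonant is licensed; onsets are limited to one consonant).
Inserting the epenthetic vowel yields /z/ → /ze/.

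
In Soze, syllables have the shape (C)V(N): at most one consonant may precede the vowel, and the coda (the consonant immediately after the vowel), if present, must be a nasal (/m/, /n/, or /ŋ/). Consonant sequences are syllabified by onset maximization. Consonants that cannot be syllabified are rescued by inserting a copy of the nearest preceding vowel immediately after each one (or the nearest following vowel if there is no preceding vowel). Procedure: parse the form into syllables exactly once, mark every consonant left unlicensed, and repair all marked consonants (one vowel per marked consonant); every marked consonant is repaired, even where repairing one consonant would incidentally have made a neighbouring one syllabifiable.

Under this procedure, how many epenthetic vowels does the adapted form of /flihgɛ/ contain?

The unsyllabifiable consonants are /f/, /h/; each receives one epenthetic vowel.

2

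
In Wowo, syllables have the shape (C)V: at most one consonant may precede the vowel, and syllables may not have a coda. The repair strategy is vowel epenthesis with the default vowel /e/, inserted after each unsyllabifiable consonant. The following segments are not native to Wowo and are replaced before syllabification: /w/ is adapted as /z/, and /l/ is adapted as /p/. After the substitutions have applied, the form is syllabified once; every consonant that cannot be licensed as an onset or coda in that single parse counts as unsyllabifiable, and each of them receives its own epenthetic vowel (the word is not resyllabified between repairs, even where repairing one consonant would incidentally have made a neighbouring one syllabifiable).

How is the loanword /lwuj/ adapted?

pezuje

Substitution: /l/ → /p/, /w/ → /z/, giving /pzuj/.
The consonants /p/, /j/ cannot be parsed into a legal (C)V syllable (no codas are permitted; onsets are limited to one consonant).
Inserting the epenthetic vowel yields /p/ → /pe/, /j/ → /je/.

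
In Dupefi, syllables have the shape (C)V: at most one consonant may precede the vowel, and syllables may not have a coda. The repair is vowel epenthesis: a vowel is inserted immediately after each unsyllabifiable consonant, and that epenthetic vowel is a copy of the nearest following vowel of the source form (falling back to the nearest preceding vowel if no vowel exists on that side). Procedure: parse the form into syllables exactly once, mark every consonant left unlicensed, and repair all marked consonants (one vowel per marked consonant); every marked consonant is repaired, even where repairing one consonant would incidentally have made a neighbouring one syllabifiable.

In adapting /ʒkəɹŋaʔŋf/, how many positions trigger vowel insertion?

5

The unsyllabifiable consonants are /ʒ/, /ɹ/, /ʔ/, /ŋ/, /f/; each receives one epenthetic vowel.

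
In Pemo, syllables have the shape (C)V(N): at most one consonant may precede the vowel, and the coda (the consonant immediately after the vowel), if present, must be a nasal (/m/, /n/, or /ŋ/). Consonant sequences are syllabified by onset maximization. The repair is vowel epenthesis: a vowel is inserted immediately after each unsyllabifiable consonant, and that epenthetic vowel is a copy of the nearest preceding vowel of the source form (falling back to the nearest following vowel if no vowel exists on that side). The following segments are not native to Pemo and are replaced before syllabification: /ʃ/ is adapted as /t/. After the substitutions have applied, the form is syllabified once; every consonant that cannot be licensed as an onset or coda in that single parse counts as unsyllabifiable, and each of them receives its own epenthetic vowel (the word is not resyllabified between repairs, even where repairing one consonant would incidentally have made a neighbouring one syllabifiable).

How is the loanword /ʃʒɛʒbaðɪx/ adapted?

tɛʒɛʒɛbaðɪxɪ

Substitution: /ʃ/ → /t/, giving /tʒɛʒbaðɪx/.
Under (C)V(N), the unsyllabifiable consonants are /t/, /ʒ/, /x/ (only a nasal (/m/, /n/, or /ŋ/) is licensed in coda position; onsets are limited to one consonant).
Epenthesis after each stranded consonant: /t/ → /tɛ/, /ʒ/ → /ʒɛ/, /x/ → /xɪ/.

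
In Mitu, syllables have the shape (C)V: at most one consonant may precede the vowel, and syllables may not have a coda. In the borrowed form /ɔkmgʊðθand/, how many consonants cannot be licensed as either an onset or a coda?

The consonants /k/, /m/, /ð/, /n/, /d/ cannot be parsed into a legal (C)V syllable (no codas are permitted; onsets are limited to one consonant).

5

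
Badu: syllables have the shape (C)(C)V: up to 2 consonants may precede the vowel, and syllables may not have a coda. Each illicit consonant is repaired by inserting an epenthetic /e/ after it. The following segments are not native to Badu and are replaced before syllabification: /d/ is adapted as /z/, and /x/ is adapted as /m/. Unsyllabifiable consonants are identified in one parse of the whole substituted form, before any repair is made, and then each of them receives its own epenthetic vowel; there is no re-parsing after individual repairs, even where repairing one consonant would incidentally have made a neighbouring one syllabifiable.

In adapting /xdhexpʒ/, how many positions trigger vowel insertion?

After substitution the input is /mzhempʒ/.
The unsyllabifiable consonants are /m/, /m/, /p/, /ʒ/; each receives one epenthetic vowel.

4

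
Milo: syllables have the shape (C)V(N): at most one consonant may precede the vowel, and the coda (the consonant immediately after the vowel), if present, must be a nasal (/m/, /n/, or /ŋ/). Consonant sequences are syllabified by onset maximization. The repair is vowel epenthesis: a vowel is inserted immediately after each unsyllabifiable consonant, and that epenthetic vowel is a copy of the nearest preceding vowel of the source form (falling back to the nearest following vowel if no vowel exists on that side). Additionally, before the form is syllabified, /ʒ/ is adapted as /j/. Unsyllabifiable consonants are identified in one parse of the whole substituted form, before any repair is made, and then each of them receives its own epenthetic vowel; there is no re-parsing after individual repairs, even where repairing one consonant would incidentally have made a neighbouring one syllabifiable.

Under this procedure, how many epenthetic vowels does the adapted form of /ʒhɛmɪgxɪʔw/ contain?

After substitution the input is /jhɛmɪgxɪʔw/.
The unsyllabifiable consonants are /j/, /g/, /ʔ/, /w/; each receives one epenthetic vowel.

4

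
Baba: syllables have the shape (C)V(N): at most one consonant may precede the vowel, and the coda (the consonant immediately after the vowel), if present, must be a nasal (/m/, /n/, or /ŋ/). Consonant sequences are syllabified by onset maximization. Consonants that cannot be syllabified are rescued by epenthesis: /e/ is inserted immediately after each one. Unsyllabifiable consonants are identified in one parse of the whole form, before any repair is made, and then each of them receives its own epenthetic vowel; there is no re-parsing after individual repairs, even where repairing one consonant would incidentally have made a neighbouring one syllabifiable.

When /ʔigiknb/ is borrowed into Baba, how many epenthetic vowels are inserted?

3

The unsyllabifiable consonants are /k/, /n/, /b/; each receives one epenthetic vowel.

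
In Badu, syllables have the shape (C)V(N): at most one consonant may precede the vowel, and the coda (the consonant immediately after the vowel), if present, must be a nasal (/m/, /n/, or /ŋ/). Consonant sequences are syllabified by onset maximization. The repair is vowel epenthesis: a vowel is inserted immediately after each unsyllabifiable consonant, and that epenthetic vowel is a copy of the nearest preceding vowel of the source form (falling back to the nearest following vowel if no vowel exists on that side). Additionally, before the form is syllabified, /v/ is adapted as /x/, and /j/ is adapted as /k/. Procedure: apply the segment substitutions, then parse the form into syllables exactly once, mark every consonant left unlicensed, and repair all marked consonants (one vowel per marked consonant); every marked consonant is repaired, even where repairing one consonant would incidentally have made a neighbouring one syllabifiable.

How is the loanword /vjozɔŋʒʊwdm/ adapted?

xokozɔŋʒʊwʊdʊmʊ

Substitution: /v/ → /x/, /j/ → /k/, giving /xkozɔŋʒʊwdm/.
The consonants /x/, /w/, /d/, /m/ cannot be parsed into a legal (C)V(N) syllable (only a nasal (/m/, /n/, or /ŋ/) is licensed in coda position; onsets are limited to one consonant).
Epenthesis after each stranded consonant: /x/ → /xo/, /w/ → /wʊ/, /d/ → /dʊ/, /m/ → /mʊ/.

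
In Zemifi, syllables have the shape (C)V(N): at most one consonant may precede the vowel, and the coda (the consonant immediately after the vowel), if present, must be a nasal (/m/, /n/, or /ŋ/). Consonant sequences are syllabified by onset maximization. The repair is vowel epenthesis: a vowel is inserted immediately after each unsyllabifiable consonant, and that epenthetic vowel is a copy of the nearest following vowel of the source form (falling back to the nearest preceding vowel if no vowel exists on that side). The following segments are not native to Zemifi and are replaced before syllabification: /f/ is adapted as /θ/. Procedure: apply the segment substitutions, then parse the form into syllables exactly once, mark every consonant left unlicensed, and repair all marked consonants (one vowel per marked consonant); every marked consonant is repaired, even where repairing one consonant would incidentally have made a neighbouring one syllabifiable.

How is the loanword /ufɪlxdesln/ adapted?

uθɪlexedeselene

Substitution: /f/ → /θ/, giving /uθɪlxdesln/.
The consonants /l/, /x/, /s/, /l/, /n/ cannot be parsed into a legal (C)V(N) syllable (only a nasal (/m/, /n/, or /ŋ/) is licensed in coda position; onsets are limited to one consonant).
Each unlicensed consonant becomes the onset of a new syllable: /l/ → /le/, /x/ → /xe/, /s/ → /se/, /l/ → /le/, /n/ → /ne/.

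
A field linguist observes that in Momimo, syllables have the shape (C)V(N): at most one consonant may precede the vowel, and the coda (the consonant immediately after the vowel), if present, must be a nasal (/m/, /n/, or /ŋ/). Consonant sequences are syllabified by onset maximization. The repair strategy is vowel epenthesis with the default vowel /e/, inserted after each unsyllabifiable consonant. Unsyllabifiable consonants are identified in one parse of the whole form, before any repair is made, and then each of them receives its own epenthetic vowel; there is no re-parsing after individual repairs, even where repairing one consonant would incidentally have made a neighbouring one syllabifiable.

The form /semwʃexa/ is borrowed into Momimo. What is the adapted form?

Under (C)V(N), the unsyllabifiable consonants are /w/ (only a nasal (/m/, /n/, or /ŋ/) is licensed in coda position; onsets are limited to one consonant).
Inserting the epenthetic vowel yields /w/ → /we/.

semweʃexa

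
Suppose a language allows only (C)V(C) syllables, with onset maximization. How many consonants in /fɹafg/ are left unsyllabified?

2

Under (C)V(C), the unsyllabifiable consonants are /f/, /g/ (at most one coda consonant is licensed; onsets are limited to one consonant).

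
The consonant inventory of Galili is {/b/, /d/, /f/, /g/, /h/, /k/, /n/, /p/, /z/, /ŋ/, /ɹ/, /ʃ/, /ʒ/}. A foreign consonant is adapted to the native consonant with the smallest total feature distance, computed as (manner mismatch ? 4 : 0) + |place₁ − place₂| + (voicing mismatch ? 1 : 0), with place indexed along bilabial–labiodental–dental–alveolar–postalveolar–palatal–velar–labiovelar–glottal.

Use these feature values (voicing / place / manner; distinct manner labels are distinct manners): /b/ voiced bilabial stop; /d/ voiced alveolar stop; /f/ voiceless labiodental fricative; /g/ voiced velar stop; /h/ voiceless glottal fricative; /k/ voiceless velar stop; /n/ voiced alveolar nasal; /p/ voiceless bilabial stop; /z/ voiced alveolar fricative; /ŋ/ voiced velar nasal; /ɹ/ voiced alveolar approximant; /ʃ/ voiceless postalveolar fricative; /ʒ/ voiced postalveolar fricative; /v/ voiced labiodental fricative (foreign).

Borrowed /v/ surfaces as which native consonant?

f

/f/ is closest: same manner (fricative), place distance 0 (labiodental→labiodental), voicing differs (+1); total 1. Next closest is /z/ at distance 2.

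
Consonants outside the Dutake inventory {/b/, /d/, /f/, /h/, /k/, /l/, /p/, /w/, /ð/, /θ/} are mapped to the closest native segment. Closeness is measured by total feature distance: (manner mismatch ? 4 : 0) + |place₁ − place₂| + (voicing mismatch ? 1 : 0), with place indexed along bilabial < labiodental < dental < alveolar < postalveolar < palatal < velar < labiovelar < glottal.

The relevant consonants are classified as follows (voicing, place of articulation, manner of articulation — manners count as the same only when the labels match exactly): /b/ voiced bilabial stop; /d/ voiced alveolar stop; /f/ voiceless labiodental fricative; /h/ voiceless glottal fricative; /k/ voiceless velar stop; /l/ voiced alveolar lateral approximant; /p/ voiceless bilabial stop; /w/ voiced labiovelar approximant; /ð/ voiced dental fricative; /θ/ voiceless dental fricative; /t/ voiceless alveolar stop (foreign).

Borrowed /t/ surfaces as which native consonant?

d

/d/ is closest: same manner (stop), place distance 0 (alveolar→alveolar), voicing differs (+1); total 1. Next closest is /k/ at distance 3.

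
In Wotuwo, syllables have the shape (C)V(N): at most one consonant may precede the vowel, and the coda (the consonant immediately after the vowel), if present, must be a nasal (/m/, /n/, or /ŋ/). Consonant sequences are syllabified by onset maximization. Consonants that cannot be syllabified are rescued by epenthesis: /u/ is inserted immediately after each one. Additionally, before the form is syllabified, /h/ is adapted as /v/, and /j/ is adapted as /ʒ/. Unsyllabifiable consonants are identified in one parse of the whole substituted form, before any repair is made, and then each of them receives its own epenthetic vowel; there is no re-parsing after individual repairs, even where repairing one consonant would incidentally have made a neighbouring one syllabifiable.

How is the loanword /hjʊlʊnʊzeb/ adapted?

vuʒʊlʊnʊzebu

Substitution: /h/ → /v/, /j/ → /ʒ/, giving /vʒʊlʊnʊzeb/.
Under (C)V(N), the unsyllabifiable consonants are /v/, /b/ (only a nasal (/m/, /n/, or /ŋ/) is licensed in coda position; onsets are limited to one consonant).
Each unlicensed consonant becomes the onset of a new syllable: /v/ → /vu/, /b/ → /bu/.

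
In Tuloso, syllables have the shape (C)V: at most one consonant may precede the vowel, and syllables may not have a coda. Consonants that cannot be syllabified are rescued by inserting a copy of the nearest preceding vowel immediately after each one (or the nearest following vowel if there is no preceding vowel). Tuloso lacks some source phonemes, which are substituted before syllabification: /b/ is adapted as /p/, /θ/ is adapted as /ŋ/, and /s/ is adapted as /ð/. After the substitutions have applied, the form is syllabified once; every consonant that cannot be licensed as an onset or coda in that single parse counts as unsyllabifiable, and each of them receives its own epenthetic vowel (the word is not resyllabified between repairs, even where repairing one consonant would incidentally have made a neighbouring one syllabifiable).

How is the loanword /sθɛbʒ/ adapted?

Substitution: /s/ → /ð/, /θ/ → /ŋ/, /b/ → /p/, giving /ðŋɛpʒ/.
Under (C)V, the unsyllabifiable consonants are /ð/, /p/, /ʒ/ (no codas are permitted; onsets are limited to one consonant).
Each unlicensed consonant becomes the onset of a new syllable: /ð/ → /ðɛ/, /p/ → /pɛ/, /ʒ/ → /ʒɛ/.

ðɛŋɛpɛʒɛ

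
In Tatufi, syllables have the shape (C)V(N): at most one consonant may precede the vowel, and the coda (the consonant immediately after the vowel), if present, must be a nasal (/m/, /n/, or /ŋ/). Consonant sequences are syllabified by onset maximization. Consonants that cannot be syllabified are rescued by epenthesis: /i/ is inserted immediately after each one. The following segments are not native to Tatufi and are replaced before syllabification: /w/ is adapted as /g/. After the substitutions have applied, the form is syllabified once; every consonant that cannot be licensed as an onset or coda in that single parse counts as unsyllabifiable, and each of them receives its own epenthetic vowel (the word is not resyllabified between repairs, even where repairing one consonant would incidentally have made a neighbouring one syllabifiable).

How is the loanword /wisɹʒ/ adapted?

gisiɹiʒi

Substitution: /w/ → /g/, giving /gisɹʒ/.
Under (C)V(N), the unsyllabifiable consonants are /s/, /ɹ/, /ʒ/ (only a nasal (/m/, /n/, or /ŋ/) is licensed in coda position; onsets are limited to one consonant).
Inserting the epenthetic vowel yields /s/ → /si/, /ɹ/ → /ɹi/, /ʒ/ → /ʒi/.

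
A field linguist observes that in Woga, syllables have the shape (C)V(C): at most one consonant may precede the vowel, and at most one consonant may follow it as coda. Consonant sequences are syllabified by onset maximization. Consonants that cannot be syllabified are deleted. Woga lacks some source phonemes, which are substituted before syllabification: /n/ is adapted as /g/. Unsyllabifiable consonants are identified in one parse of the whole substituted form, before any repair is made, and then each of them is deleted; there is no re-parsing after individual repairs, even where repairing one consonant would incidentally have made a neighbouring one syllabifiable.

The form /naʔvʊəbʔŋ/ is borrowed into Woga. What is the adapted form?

gaʔvʊəb

Substitution: /n/ → /g/, giving /gaʔvʊəbʔŋ/.
Under (C)V(C), the unsyllabifiable consonants are /ʔ/, /ŋ/ (at most one coda consonant is licensed; onsets are limited to one consonant).
Each unlicensed consonant is deleted: /ʔ/, /ŋ/.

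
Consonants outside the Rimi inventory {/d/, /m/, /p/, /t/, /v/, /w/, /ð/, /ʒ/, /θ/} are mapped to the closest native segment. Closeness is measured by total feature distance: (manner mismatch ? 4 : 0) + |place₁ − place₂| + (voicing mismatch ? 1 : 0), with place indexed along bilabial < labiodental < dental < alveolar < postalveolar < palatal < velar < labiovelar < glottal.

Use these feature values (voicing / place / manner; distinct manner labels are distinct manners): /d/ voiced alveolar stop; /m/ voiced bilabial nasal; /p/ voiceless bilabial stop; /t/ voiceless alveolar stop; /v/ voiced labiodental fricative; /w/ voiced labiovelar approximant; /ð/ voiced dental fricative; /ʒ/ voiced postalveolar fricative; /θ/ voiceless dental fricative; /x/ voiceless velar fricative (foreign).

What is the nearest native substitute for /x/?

/ʒ/ is closest: same manner (fricative), place distance 2 (velar→postalveolar), voicing differs (+1); total 3. Next closest is /θ/ at distance 4.

ʒ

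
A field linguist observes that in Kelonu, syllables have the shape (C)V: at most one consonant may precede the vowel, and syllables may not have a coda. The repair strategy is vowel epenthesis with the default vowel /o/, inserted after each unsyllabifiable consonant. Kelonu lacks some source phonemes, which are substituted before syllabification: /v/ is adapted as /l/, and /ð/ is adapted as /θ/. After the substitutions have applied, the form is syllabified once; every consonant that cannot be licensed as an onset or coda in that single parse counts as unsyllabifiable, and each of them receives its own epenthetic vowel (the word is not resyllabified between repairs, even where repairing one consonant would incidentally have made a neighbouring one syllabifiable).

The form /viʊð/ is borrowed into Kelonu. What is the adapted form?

Substitution: /v/ → /l/, /ð/ → /θ/, giving /liʊθ/.
Under (C)V, the unsyllabifiable consonants are /θ/ (no codas are permitted; onsets are limited to one consonant).
Each unlicensed consonant becomes the onset of a new syllable: /θ/ → /θo/.

liʊθo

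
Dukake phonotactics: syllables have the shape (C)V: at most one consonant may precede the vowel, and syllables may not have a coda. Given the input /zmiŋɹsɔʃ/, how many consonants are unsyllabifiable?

4

Syllabifying with onset maximization leaves /z/, /ŋ/, /ɹ/, /ʃ/ stranded (no codas are permitted; onsets are limited to one consonant).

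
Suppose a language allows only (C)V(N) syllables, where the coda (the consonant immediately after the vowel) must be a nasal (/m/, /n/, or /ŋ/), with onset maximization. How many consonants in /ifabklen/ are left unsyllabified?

2

Syllabifying with onset maximization leaves /b/, /k/ stranded (only a nasal (/m/, /n/, or /ŋ/) is licensed in coda position; onsets are limited to one consonant).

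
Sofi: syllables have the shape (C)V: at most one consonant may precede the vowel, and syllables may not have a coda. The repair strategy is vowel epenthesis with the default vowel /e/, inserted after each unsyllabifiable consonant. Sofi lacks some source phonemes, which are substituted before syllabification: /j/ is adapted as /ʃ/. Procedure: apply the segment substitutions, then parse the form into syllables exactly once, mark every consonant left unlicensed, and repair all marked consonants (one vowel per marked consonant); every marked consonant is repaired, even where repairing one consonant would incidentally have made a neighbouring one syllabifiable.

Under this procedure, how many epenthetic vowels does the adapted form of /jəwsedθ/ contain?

3

After substitution the input is /ʃəwsedθ/.
The unsyllabifiable consonants are /w/, /d/, /θ/; each receives one epenthetic vowel.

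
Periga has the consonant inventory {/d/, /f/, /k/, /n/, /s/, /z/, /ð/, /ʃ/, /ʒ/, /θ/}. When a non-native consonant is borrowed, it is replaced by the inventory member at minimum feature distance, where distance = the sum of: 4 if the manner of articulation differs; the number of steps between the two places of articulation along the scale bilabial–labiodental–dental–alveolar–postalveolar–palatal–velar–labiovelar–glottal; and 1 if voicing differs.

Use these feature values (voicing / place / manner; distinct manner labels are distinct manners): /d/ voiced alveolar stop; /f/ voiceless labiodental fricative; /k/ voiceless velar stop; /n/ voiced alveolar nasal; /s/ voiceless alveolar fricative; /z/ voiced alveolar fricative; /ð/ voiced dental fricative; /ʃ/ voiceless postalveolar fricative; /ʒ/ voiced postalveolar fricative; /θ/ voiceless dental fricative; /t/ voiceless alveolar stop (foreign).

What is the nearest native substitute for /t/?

/d/ is closest: same manner (stop), place distance 0 (alveolar→alveolar), voicing differs (+1); total 1. Next closest is /k/ at distance 3.

d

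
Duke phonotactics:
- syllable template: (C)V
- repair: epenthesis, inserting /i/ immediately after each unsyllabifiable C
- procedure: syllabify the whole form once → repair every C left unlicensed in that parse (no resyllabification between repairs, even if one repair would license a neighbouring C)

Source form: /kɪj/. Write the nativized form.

Under (C)V, the unsyllabifiable consonants are /j/ (no codas are permitted; onsets are limited to one consonant).
Each unlicensed consonant becomes the onset of a new syllable: /j/ → /ji/.

kɪji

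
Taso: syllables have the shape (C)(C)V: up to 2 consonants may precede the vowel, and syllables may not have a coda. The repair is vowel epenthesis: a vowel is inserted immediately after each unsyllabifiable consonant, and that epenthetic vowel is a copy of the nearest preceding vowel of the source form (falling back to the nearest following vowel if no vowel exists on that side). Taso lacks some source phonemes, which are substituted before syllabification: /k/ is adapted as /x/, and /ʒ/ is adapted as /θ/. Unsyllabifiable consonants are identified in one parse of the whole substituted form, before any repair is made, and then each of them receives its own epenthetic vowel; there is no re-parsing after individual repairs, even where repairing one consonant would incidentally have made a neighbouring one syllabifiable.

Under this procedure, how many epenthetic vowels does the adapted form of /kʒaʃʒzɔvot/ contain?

After substitution the input is /xθaʃθzɔvot/.
The unsyllabifiable consonants are /ʃ/, /t/; each receives one epenthetic vowel.

2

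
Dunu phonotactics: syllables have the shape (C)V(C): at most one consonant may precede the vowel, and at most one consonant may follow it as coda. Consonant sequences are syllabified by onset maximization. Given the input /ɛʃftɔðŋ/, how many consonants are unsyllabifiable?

Syllabifying with onset maximization leaves /f/, /ŋ/ stranded (at most one coda consonant is licensed; onsets are limited to one consonant).

2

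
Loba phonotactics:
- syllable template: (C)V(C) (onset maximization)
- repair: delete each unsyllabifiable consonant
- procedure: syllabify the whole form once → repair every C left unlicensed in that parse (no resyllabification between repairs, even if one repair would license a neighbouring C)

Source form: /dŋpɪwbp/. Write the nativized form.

The consonants /d/, /ŋ/, /b/, /p/ cannot be parsed into a legal (C)V(C) syllable (at most one coda consonant is licensed; onsets are limited to one consonant).
Deletion applies to /d/, /ŋ/, /b/, /p/.

pɪw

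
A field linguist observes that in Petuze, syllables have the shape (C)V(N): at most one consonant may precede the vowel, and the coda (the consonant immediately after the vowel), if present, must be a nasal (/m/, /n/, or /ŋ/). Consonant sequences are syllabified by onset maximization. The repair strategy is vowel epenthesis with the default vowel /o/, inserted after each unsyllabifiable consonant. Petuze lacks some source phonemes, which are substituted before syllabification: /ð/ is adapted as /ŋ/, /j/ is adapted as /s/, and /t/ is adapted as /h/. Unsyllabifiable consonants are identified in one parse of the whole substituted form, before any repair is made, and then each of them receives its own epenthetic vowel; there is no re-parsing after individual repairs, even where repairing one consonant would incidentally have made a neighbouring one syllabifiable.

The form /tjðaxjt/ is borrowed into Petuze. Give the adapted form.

Substitution: /t/ → /h/, /j/ → /s/, /ð/ → /ŋ/, giving /hsŋaxsh/.
Under (C)V(N), the unsyllabifiable consonants are /h/, /s/, /x/, /s/, /h/ (only a nasal (/m/, /n/, or /ŋ/) is licensed in coda position; onsets are limited to one consonant).
Epenthesis after each stranded consonant: /h/ → /ho/, /s/ → /so/, /x/ → /xo/, /s/ → /so/, /h/ → /ho/.

hosoŋaxosoho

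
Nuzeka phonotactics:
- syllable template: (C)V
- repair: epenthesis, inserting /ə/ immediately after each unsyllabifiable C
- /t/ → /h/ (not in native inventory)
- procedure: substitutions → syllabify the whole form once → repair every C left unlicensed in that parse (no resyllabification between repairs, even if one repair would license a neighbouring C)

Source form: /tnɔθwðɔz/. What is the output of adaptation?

hənɔθəwəðɔzə

Substitution: /t/ → /h/, giving /hnɔθwðɔz/.
Syllabifying with onset maximization leaves /h/, /θ/, /w/, /z/ stranded (no codas are permitted; onsets are limited to one consonant).
Epenthesis after each stranded consonant: /h/ → /hə/, /θ/ → /θə/, /w/ → /wə/, /z/ → /zə/.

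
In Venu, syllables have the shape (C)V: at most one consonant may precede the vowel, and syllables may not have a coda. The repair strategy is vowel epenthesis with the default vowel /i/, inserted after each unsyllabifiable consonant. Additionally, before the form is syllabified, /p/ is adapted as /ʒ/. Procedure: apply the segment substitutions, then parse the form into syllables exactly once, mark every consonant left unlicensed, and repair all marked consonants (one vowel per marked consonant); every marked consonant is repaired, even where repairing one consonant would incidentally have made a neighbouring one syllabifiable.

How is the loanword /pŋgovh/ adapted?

ʒiŋigovihi

Substitution: /p/ → /ʒ/, giving /ʒŋgovh/.
Syllabifying with onset maximization leaves /ʒ/, /ŋ/, /v/, /h/ stranded (no codas are permitted; onsets are limited to one consonant).
Epenthesis after each stranded consonant: /ʒ/ → /ʒi/, /ŋ/ → /ŋi/, /v/ → /vi/, /h/ → /hi/.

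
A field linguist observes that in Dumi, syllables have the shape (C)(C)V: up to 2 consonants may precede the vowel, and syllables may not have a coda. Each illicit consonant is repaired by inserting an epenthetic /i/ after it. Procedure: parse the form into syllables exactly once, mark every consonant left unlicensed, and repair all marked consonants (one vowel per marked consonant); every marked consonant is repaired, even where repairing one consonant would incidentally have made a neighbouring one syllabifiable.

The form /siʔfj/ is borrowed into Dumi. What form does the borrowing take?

siʔifiji

Under (C)(C)V, the unsyllabifiable consonants are /ʔ/, /f/, /j/ (no codas are permitted; onsets may contain at most 2 consonants).
Epenthesis after each stranded consonant: /ʔ/ → /ʔi/, /f/ → /fi/, /j/ → /ji/.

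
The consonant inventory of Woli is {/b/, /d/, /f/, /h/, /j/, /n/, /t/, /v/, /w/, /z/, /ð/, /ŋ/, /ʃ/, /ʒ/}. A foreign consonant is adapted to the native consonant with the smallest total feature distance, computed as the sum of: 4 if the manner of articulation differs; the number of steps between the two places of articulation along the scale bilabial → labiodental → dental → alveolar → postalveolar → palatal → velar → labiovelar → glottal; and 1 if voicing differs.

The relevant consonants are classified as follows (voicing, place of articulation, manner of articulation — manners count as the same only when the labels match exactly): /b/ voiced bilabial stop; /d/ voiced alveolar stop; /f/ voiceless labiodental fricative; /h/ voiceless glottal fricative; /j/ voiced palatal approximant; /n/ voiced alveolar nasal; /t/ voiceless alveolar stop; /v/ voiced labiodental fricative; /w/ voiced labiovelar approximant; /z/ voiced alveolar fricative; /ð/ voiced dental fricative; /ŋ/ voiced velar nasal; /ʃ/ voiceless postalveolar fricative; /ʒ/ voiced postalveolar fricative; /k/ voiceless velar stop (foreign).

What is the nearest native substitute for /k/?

/t/ is closest: same manner (stop), place distance 3 (velar→alveolar), same voicing; total 3. Next closest is /d/ at distance 4.

t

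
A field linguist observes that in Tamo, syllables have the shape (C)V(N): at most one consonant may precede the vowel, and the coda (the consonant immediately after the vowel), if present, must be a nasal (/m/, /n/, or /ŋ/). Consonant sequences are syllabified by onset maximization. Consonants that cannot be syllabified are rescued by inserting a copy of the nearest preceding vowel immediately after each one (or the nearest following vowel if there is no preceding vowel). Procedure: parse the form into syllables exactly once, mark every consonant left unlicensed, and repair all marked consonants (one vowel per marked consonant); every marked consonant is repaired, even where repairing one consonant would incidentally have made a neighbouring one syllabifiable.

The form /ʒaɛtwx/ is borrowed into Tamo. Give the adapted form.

Syllabifying with onset maximization leaves /t/, /w/, /x/ stranded (only a nasal (/m/, /n/, or /ŋ/) is licensed in coda position; onsets are limited to one consonant).
Inserting the epenthetic vowel yields /t/ → /tɛ/, /w/ → /wɛ/, /x/ → /xɛ/.

ʒaɛtɛwɛxɛ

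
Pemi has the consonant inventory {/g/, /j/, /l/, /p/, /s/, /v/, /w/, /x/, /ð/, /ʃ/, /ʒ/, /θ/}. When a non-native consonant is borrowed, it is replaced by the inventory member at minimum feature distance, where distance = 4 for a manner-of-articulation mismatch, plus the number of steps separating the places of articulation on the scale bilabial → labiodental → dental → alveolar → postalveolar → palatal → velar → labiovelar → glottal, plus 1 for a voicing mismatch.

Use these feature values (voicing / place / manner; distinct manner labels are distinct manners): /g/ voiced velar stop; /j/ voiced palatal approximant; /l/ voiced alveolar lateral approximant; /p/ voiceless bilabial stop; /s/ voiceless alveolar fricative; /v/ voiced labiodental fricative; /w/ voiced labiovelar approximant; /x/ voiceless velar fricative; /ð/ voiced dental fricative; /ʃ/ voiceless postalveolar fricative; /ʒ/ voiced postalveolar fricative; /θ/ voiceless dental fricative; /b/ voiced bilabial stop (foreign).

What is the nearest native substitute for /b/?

/p/ is closest: same manner (stop), place distance 0 (bilabial→bilabial), voicing differs (+1); total 1. Next closest is /v/ at distance 5.

p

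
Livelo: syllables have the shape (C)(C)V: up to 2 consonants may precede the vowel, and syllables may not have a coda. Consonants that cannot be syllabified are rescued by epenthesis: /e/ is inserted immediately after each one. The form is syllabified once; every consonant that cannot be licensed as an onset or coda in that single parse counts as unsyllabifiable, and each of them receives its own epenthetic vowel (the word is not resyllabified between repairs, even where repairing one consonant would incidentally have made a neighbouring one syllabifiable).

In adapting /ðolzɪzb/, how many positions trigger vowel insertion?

The unsyllabifiable consonants are /z/, /b/; each receives one epenthetic vowel.

2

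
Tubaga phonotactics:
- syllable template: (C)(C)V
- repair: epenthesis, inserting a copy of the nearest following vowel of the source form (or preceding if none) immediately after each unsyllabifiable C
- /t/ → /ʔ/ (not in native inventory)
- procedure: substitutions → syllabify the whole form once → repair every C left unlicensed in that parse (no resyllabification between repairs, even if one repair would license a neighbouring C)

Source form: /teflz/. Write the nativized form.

Substitution: /t/ → /ʔ/, giving /ʔeflz/.
Under (C)(C)V, the unsyllabifiable consonants are /f/, /l/, /z/ (no codas are permitted; onsets may contain at most 2 consonants).
Epenthesis after each stranded consonant: /f/ → /fe/, /l/ → /le/, /z/ → /ze/.

ʔefeleze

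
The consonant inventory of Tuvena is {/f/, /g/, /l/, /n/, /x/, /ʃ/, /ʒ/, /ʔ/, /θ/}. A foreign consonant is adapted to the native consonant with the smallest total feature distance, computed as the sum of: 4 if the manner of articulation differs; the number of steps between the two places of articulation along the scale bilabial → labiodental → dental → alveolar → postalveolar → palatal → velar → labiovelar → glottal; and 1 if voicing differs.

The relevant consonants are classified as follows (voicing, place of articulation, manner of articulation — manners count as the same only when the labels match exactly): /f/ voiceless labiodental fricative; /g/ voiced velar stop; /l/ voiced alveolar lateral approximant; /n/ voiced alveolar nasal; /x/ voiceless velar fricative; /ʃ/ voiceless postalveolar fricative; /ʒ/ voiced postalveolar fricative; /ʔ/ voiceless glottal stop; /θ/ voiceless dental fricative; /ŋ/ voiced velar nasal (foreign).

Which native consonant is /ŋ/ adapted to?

/n/ is closest: same manner (nasal), place distance 3 (velar→alveolar), same voicing; total 3. Next closest is /g/ at distance 4.

n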